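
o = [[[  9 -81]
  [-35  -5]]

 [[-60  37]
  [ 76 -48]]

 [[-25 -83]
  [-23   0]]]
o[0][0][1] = -81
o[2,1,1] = 0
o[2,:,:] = [[-25, -83], [-23, 0]]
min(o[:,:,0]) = -60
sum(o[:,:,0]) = -58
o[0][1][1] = -5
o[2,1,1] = 0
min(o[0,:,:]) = -81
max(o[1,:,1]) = 37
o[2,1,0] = -23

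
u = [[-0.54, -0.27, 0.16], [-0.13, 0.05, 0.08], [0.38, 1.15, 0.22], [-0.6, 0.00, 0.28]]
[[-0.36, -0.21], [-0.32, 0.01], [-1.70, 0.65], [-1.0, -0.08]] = u @ [[1.08, 0.77], [-1.59, 0.05], [-1.26, 1.35]]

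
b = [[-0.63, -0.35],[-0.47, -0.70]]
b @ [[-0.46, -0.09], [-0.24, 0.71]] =[[0.37, -0.19], [0.38, -0.45]]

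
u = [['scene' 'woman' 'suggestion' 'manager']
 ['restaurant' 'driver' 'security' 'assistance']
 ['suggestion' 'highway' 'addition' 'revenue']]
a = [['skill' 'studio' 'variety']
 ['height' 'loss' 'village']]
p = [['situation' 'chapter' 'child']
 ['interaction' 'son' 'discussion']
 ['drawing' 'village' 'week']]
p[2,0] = 'drawing'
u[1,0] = 'restaurant'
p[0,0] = 'situation'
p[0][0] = 'situation'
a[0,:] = ['skill', 'studio', 'variety']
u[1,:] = ['restaurant', 'driver', 'security', 'assistance']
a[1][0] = 'height'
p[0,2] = 'child'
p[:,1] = ['chapter', 'son', 'village']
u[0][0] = 'scene'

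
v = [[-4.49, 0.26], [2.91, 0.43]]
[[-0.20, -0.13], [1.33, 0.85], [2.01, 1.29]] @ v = [[0.52, -0.11], [-3.5, 0.71], [-5.27, 1.08]]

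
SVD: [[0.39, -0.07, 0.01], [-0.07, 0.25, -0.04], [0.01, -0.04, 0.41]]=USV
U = [[-0.64, -0.68, 0.36], [0.37, 0.13, 0.92], [-0.67, 0.72, 0.17]]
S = [0.44, 0.39, 0.22]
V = [[-0.64, 0.37, -0.67],[-0.68, 0.13, 0.72],[0.36, 0.92, 0.17]]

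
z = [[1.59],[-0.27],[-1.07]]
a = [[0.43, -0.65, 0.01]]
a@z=[[0.85]]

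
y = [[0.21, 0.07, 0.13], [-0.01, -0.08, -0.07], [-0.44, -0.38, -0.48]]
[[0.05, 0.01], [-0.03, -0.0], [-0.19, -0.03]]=y @ [[0.07, 0.01], [0.12, 0.02], [0.24, 0.03]]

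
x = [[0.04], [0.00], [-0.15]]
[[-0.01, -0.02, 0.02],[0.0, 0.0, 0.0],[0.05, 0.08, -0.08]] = x @ [[-0.32, -0.51, 0.53]]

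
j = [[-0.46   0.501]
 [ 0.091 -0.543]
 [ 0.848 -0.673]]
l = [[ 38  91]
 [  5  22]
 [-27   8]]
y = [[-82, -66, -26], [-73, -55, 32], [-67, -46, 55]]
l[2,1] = 8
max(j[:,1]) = 0.501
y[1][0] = -73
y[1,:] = [-73, -55, 32]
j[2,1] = -0.673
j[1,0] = 0.091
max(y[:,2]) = 55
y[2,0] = -67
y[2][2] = 55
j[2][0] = 0.848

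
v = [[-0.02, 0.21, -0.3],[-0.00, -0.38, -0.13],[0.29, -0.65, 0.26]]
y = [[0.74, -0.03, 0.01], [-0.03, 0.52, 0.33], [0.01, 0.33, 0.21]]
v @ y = [[-0.02,0.01,0.01],[0.01,-0.24,-0.15],[0.24,-0.26,-0.16]]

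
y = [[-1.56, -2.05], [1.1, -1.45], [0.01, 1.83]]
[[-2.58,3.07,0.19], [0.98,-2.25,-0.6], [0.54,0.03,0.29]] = y @[[1.27,-2.01,-0.33], [0.29,0.03,0.16]]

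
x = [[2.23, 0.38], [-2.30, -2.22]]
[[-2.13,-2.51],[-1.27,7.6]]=x @[[-1.28, -0.66], [1.9, -2.74]]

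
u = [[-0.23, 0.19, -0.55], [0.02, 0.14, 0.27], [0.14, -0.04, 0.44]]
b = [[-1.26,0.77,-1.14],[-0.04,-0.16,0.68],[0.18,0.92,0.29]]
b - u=[[-1.03, 0.58, -0.59], [-0.06, -0.30, 0.41], [0.04, 0.96, -0.15]]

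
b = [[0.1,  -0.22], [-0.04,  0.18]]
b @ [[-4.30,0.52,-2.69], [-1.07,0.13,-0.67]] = [[-0.19,0.02,-0.12], [-0.02,0.0,-0.01]]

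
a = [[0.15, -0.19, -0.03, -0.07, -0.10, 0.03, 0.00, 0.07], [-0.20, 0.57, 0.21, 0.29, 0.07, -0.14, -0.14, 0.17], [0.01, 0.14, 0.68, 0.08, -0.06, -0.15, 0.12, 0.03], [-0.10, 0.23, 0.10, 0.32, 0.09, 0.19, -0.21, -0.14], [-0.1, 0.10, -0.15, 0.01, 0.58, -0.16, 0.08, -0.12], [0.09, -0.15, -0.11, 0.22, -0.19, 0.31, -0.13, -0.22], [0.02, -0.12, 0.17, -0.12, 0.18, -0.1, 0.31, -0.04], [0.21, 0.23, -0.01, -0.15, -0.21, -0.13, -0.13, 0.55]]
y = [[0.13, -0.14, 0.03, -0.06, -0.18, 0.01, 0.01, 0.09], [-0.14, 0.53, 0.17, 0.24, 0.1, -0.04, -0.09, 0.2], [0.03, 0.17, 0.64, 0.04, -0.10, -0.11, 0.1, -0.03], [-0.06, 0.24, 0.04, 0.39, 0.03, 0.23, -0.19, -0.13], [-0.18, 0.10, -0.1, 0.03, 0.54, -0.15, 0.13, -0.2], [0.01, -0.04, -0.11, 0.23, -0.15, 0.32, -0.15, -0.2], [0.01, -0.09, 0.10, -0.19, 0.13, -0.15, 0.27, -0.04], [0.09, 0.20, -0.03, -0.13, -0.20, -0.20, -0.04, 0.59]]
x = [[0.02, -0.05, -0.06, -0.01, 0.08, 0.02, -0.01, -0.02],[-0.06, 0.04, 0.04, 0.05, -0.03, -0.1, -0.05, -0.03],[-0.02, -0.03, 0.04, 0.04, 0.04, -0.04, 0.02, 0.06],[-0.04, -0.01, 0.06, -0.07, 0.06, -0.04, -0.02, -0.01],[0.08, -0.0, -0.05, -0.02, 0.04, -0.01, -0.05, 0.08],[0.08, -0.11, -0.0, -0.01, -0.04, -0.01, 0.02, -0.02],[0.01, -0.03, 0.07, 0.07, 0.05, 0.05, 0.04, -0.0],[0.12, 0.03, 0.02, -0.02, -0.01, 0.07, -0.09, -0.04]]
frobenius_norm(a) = 1.69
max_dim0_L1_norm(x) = 0.43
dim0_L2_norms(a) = [0.37, 0.73, 0.76, 0.53, 0.69, 0.48, 0.46, 0.65]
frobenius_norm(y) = 1.63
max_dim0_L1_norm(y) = 1.51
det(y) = 0.00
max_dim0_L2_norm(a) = 0.76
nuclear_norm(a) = 3.75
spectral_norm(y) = 0.90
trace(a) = 3.47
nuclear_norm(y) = 3.42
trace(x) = 0.06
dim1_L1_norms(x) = [0.27, 0.4, 0.29, 0.31, 0.33, 0.29, 0.32, 0.4]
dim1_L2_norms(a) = [0.28, 0.75, 0.73, 0.53, 0.65, 0.54, 0.45, 0.71]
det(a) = 0.00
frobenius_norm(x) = 0.39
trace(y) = 3.41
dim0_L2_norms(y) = [0.29, 0.67, 0.69, 0.57, 0.65, 0.5, 0.41, 0.7]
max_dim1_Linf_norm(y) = 0.64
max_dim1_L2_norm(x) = 0.18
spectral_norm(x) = 0.23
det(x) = 0.00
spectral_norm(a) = 1.00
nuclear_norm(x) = 1.00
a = y + x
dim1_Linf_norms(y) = [0.18, 0.53, 0.64, 0.39, 0.54, 0.32, 0.27, 0.59]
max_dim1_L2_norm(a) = 0.75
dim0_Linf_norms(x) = [0.12, 0.11, 0.07, 0.07, 0.08, 0.1, 0.09, 0.08]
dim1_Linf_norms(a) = [0.19, 0.57, 0.68, 0.32, 0.58, 0.31, 0.31, 0.55]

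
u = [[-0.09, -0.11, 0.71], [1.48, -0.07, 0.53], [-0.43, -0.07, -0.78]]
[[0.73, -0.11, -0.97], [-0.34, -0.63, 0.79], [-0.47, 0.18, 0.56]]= u @[[-0.57,-0.36,0.98], [-0.2,0.70,-0.04], [0.93,-0.09,-1.25]]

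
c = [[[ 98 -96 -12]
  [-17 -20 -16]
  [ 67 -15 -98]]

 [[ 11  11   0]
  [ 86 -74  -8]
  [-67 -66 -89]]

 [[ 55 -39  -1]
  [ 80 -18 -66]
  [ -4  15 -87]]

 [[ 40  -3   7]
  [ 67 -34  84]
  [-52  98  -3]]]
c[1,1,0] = 86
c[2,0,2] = -1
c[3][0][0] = 40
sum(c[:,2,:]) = -301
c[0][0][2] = -12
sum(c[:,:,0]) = 364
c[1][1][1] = -74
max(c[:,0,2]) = 7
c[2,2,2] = -87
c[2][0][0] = 55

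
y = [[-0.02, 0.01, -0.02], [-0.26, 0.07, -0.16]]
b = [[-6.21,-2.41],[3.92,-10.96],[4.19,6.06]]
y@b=[[0.08,-0.18],[1.22,-1.11]]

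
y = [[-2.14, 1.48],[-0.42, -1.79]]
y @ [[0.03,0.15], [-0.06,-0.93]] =[[-0.15,-1.7], [0.09,1.60]]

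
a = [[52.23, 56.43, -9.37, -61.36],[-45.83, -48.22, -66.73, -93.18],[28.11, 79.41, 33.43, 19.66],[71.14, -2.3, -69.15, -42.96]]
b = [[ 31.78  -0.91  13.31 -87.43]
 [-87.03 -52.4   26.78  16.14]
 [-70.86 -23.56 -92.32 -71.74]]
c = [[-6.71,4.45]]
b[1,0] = -87.03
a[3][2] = -69.15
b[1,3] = 16.14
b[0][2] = 13.31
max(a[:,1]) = 79.41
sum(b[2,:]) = -258.48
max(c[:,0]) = -6.71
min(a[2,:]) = 19.66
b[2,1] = -23.56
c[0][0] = -6.71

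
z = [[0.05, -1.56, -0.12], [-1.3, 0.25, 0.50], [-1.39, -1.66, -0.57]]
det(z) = 1.97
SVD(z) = [[0.5, -0.51, -0.70], [0.15, 0.85, -0.51], [0.85, 0.16, 0.5]] @ diag([2.591963303550726, 1.5864770754658362, 0.48001741850455115]) @ [[-0.52, -0.83, -0.18], [-0.84, 0.47, 0.25], [-0.12, 0.28, -0.95]]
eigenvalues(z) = [(1.54+0j), (-0.91+0.67j), (-0.91-0.67j)]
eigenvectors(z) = [[(-0.72+0j), 0.24-0.19j, 0.24+0.19j], [0.69+0.00j, -0.01-0.22j, -0.01+0.22j], [(-0.07+0j), 0.93+0.00j, (0.93-0j)]]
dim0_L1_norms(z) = [2.74, 3.47, 1.19]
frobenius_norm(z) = 3.08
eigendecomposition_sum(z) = [[0.85+0.00j, -0.74+0.00j, -0.22+0.00j], [(-0.82+0j), 0.71+0.00j, (0.22-0j)], [0.09+0.00j, -0.07+0.00j, -0.02+0.00j]] + [[-0.40-0.11j, -0.41-0.10j, (0.05+0.21j)],[(-0.24+0.18j), (-0.23+0.2j), 0.14+0.06j],[-0.74-1.04j, -0.79-1.02j, (-0.27+0.59j)]] + [[(-0.4+0.11j), (-0.41+0.1j), (0.05-0.21j)],[(-0.24-0.18j), (-0.23-0.2j), (0.14-0.06j)],[-0.74+1.04j, -0.79+1.02j, -0.27-0.59j]]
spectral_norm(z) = 2.59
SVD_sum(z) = [[-0.68,  -1.08,  -0.24], [-0.2,  -0.31,  -0.07], [-1.15,  -1.84,  -0.4]] + [[0.68, -0.38, -0.2],[-1.13, 0.64, 0.33],[-0.21, 0.12, 0.06]] + [[0.04,-0.1,0.32],  [0.03,-0.07,0.23],  [-0.03,0.07,-0.23]]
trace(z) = -0.27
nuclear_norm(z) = 4.66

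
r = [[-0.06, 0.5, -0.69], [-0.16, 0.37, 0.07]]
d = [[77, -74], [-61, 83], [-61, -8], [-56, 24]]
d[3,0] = -56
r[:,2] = [-0.691, 0.066]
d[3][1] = 24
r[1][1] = 0.372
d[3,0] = -56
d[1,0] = -61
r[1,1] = 0.372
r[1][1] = 0.372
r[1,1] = 0.372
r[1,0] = -0.16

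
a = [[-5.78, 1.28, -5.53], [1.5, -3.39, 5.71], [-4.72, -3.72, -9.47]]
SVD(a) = [[-0.53,  -0.34,  0.78], [0.38,  0.72,  0.58], [-0.75,  0.61,  -0.26]] @ diag([14.266659744928575, 5.136683458818004, 2.8015179396784298]) @ [[0.51, 0.06, 0.86], [0.03, -1.00, 0.05], [-0.86, -0.0, 0.51]]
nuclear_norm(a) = 22.20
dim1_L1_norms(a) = [12.59, 10.6, 17.91]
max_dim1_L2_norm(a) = 11.22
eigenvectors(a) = [[0.65+0.00j, -0.68+0.00j, -0.68-0.00j],[-0.51+0.00j, 0.38-0.49j, 0.38+0.49j],[0.56+0.00j, (0.36+0.17j), 0.36-0.17j]]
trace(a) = -18.64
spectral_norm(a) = 14.27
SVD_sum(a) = [[-3.85, -0.44, -6.55], [2.77, 0.31, 4.72], [-5.44, -0.62, -9.25]] + [[-0.06, 1.73, -0.08], [0.12, -3.7, 0.18], [0.1, -3.11, 0.15]] + [[-1.87, -0.01, 1.10], [-1.39, -0.01, 0.82], [0.62, 0.00, -0.36]]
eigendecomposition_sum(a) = [[(-6.37+0j), -2.98+0.00j, -8.74-0.00j], [5.01-0.00j, (2.35-0j), 6.87+0.00j], [-5.49+0.00j, -2.57+0.00j, -7.53-0.00j]] + [[0.29+2.20j, (2.13+2.3j), 1.60-0.45j], [-1.76-1.04j, -2.87+0.23j, (-0.58+1.41j)], [(0.38-1.25j), -0.57-1.76j, (-0.97-0.15j)]] + [[0.29-2.20j,  2.13-2.30j,  1.60+0.45j], [-1.76+1.04j,  -2.87-0.23j,  -0.58-1.41j], [(0.38+1.25j),  (-0.57+1.76j),  (-0.97+0.15j)]]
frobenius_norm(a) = 15.42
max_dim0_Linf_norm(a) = 9.47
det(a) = -205.30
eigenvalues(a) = [(-11.55+0j), (-3.54+2.28j), (-3.54-2.28j)]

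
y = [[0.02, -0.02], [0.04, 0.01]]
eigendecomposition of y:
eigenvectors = [[(0.1+0.57j), 0.10-0.57j], [0.82+0.00j, 0.82-0.00j]]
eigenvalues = [(0.01+0.03j), (0.01-0.03j)]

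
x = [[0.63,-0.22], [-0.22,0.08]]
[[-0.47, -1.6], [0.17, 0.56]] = x@[[-0.14, -2.61], [1.74, -0.21]]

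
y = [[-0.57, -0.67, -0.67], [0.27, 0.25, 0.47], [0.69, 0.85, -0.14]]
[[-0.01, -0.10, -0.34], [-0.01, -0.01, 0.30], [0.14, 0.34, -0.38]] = y @[[0.38, -0.17, -0.14], [-0.17, 0.5, -0.2], [-0.14, -0.2, 0.82]]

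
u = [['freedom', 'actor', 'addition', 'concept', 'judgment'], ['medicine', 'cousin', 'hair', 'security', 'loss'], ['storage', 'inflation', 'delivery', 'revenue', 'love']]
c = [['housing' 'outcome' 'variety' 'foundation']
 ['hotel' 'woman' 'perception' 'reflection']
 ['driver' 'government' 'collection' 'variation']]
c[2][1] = 'government'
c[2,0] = 'driver'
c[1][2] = 'perception'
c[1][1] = 'woman'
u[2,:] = ['storage', 'inflation', 'delivery', 'revenue', 'love']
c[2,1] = 'government'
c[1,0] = 'hotel'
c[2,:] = ['driver', 'government', 'collection', 'variation']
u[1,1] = 'cousin'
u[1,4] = 'loss'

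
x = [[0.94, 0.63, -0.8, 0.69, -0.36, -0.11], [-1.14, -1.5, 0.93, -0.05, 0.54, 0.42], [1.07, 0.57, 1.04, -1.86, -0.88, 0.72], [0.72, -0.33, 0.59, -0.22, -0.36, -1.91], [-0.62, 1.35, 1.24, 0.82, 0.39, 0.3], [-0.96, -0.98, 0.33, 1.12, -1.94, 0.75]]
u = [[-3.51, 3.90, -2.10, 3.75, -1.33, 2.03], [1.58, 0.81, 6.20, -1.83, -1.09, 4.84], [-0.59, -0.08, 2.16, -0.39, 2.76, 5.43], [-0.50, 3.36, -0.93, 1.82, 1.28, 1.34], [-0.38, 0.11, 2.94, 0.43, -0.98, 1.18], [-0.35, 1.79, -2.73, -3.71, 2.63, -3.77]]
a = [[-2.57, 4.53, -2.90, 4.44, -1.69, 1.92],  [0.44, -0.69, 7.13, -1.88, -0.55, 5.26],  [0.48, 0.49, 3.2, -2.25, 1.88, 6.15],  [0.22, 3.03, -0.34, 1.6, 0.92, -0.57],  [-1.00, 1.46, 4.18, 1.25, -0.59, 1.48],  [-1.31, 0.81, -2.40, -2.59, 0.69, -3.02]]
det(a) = -2410.74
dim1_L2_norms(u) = [7.2, 8.34, 6.5, 4.38, 3.37, 6.76]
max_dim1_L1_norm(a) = 18.05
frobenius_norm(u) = 15.49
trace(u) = -3.47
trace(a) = -2.07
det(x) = -37.51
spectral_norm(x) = 3.23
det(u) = -3762.71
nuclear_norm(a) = 31.67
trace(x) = 1.40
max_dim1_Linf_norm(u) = 6.2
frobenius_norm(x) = 5.64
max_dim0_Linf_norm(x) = 1.94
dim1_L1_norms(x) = [3.53, 4.58, 6.14, 4.13, 4.72, 6.08]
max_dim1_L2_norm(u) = 8.34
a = x + u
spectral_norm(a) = 12.59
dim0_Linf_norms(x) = [1.14, 1.5, 1.24, 1.86, 1.94, 1.91]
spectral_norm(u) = 11.01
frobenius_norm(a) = 16.25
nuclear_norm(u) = 31.51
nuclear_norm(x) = 12.80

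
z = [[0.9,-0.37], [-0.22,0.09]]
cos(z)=[[0.59,0.17], [0.10,0.96]]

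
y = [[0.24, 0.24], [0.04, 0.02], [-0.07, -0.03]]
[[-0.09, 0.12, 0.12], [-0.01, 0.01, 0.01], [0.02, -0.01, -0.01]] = y@[[-0.32, -0.17, -0.16], [-0.06, 0.68, 0.67]]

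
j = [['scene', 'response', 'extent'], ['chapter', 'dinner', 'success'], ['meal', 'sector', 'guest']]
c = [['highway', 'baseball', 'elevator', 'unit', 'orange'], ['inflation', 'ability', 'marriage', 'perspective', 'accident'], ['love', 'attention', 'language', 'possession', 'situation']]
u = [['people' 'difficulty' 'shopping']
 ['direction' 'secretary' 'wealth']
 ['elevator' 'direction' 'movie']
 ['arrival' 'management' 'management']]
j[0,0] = 'scene'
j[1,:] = ['chapter', 'dinner', 'success']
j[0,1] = 'response'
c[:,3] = ['unit', 'perspective', 'possession']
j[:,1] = ['response', 'dinner', 'sector']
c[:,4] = ['orange', 'accident', 'situation']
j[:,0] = ['scene', 'chapter', 'meal']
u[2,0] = 'elevator'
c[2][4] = 'situation'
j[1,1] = 'dinner'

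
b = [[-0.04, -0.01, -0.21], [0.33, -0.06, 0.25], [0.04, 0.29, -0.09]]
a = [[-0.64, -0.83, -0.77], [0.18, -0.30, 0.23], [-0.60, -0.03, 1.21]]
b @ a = [[0.15, 0.04, -0.23], [-0.37, -0.26, 0.03], [0.08, -0.12, -0.07]]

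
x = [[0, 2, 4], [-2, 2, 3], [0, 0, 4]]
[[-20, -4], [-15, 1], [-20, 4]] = x @[[0, -3], [0, -4], [-5, 1]]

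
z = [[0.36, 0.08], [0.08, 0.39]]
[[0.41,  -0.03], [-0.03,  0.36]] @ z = [[0.15,0.02],[0.02,0.14]]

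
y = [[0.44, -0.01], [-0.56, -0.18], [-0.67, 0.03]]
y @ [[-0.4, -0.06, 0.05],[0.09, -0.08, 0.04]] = [[-0.18, -0.03, 0.02],[0.21, 0.05, -0.04],[0.27, 0.04, -0.03]]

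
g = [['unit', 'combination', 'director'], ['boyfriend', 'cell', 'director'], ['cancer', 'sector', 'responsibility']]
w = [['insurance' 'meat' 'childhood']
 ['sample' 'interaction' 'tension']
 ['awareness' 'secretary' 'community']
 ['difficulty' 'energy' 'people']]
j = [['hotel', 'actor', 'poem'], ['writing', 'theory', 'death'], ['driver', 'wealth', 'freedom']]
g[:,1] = ['combination', 'cell', 'sector']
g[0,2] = 'director'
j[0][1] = 'actor'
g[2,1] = 'sector'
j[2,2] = 'freedom'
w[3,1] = 'energy'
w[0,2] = 'childhood'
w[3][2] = 'people'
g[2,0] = 'cancer'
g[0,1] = 'combination'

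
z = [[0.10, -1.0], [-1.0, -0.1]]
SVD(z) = [[-0.1, 1.0], [1.00, 0.10]] @ diag([1.004987562112089, 1.004987562112089]) @ [[-1.0, -0.00],  [-0.00, -1.00]]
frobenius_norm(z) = 1.42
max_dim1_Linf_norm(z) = 1.0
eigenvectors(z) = [[0.74, 0.67], [-0.67, 0.74]]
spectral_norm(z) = 1.00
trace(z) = 0.00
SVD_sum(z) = [[0.10,0.0], [-1.00,0.0]] + [[0.0, -1.0], [0.00, -0.1]]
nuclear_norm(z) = 2.01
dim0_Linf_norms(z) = [1.0, 1.0]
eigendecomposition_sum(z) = [[0.55, -0.5], [-0.50, 0.45]] + [[-0.45, -0.50], [-0.5, -0.55]]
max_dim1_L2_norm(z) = 1.0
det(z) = -1.01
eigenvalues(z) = [1.0, -1.0]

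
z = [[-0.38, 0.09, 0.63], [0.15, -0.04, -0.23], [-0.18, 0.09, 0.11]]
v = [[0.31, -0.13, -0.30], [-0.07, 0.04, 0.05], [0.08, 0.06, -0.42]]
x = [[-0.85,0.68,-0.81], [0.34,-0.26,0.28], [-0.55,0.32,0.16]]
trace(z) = -0.31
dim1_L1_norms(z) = [1.1, 0.42, 0.38]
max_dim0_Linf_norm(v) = 0.42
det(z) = 0.00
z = x @ v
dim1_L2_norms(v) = [0.45, 0.09, 0.43]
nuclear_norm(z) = 0.93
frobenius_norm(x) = 1.59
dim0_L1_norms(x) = [1.74, 1.26, 1.25]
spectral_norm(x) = 1.51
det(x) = -0.00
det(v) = -0.00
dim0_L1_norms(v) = [0.46, 0.23, 0.77]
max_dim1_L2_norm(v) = 0.45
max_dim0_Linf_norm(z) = 0.63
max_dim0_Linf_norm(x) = 0.85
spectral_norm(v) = 0.59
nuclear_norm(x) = 2.01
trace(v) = -0.07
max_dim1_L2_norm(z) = 0.74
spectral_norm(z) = 0.82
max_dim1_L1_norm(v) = 0.74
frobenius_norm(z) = 0.82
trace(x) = -0.95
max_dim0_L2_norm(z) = 0.68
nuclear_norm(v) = 0.82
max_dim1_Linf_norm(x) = 0.85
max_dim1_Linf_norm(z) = 0.63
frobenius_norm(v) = 0.63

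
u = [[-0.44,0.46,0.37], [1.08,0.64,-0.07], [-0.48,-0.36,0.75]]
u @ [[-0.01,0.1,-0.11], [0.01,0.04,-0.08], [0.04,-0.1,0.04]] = [[0.02, -0.06, 0.03],[-0.01, 0.14, -0.17],[0.03, -0.14, 0.11]]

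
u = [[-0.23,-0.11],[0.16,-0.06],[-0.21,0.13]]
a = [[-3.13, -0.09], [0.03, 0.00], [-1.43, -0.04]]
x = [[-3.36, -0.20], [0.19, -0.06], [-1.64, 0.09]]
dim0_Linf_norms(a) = [3.13, 0.09]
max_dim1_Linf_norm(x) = 3.36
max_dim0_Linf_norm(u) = 0.23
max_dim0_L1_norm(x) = 5.19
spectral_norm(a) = 3.44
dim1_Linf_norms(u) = [0.23, 0.16, 0.21]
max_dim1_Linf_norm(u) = 0.23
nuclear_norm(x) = 3.93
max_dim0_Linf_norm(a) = 3.13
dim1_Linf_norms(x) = [3.36, 0.19, 1.64]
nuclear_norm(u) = 0.53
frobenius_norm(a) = 3.44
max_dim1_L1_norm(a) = 3.22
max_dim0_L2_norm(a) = 3.44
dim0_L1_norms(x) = [5.19, 0.35]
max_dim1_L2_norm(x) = 3.37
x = a + u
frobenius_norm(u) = 0.39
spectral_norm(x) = 3.75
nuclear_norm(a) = 3.44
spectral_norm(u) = 0.35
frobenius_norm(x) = 3.75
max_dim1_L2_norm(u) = 0.25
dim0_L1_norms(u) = [0.6, 0.3]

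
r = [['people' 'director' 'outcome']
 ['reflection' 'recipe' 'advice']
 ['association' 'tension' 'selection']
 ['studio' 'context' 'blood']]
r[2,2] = 'selection'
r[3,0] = 'studio'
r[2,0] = 'association'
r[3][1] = 'context'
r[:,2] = ['outcome', 'advice', 'selection', 'blood']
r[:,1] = ['director', 'recipe', 'tension', 'context']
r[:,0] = ['people', 'reflection', 'association', 'studio']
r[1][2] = 'advice'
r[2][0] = 'association'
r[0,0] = 'people'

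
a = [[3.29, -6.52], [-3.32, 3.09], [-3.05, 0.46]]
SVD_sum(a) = [[4.25, -5.82], [-2.63, 3.6], [-1.28, 1.75]] + [[-0.96,-0.7], [-0.69,-0.51], [-1.77,-1.29]]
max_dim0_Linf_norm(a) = 6.52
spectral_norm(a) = 8.74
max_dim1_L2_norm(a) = 7.3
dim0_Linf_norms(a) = [3.32, 6.52]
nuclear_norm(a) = 11.38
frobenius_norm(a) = 9.13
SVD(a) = [[-0.82, -0.45], [0.51, -0.33], [0.25, -0.83]] @ diag([8.744449985603428, 2.6369858644445188]) @ [[-0.59, 0.81],[0.81, 0.59]]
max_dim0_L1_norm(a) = 10.07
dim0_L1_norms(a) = [9.66, 10.07]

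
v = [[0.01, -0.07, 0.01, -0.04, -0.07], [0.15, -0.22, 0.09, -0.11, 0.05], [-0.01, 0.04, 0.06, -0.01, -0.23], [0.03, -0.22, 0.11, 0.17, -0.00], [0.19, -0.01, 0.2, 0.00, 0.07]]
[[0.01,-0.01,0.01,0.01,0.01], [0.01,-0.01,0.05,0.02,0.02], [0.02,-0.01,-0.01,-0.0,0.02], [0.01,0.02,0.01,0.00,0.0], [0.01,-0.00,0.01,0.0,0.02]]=v @ [[-0.02, -0.01, 0.07, 0.02, 0.15], [-0.05, 0.01, -0.12, -0.05, -0.03], [0.07, 0.00, -0.01, 0.00, -0.03], [-0.02, 0.11, -0.1, -0.05, -0.02], [-0.06, 0.02, 0.01, 0.0, -0.1]]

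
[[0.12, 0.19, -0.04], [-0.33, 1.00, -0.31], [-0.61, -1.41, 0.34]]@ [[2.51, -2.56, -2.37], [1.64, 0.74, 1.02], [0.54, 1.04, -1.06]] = [[0.59, -0.21, -0.05], [0.64, 1.26, 2.13], [-3.66, 0.87, -0.35]]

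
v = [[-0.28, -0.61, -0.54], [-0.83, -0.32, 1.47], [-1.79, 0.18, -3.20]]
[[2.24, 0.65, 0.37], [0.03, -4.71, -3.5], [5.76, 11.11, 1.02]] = v @ [[-1.33,-0.51,1.87], [-2.02,1.89,-0.25], [-1.17,-3.08,-1.38]]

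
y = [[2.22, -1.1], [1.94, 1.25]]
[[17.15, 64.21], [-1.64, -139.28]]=y @ [[4.0, -14.86], [-7.52, -88.36]]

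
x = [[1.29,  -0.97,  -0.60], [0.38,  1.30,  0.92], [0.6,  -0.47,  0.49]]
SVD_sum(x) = [[0.65, -1.24, -0.71], [-0.53, 1.01, 0.58], [0.17, -0.32, -0.18]] + [[0.57, 0.13, 0.30],  [0.87, 0.2, 0.46],  [0.57, 0.13, 0.3]] + [[0.07, 0.14, -0.19], [0.04, 0.09, -0.12], [-0.13, -0.28, 0.37]]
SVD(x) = [[-0.76,  -0.48,  -0.44], [0.62,  -0.74,  -0.27], [-0.19,  -0.48,  0.86]] @ diag([2.0692553359147254, 1.3654116988138651, 0.5662448653459651]) @ [[-0.42, 0.79, 0.45], [-0.87, -0.20, -0.46], [-0.27, -0.58, 0.77]]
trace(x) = 3.08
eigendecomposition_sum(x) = [[(0.57+0.27j), (-0.52+0.48j), (-0.2+0.65j)], [(0.06-0.59j), (0.59+0.31j), 0.64-0.03j], [(0.43+0j), (-0.18+0.44j), 0.07+0.45j]] + [[(0.57-0.27j), -0.52-0.48j, -0.20-0.65j],[0.06+0.59j, (0.59-0.31j), 0.64+0.03j],[(0.43-0j), (-0.18-0.44j), 0.07-0.45j]] + [[(0.15+0j),  0.07+0.00j,  -0.21-0.00j], [0.26+0.00j,  (0.12+0j),  (-0.36-0j)], [(-0.25-0j),  (-0.11-0j),  (0.35+0j)]]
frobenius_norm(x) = 2.54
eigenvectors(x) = [[(-0.65+0j), (-0.65-0j), -0.38+0.00j], [(0.21+0.58j), 0.21-0.58j, (-0.66+0j)], [-0.40+0.19j, -0.40-0.19j, (0.65+0j)]]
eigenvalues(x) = [(1.23+1.03j), (1.23-1.03j), (0.62+0j)]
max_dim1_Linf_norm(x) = 1.3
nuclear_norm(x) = 4.00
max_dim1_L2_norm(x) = 1.72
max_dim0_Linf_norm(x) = 1.3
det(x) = 1.60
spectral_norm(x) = 2.07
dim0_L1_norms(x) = [2.27, 2.74, 2.01]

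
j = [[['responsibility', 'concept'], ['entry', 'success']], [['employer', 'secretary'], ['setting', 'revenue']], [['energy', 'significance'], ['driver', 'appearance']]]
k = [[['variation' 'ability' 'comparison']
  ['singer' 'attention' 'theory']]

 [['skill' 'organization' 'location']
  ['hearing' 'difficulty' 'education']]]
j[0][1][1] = 'success'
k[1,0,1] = 'organization'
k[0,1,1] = 'attention'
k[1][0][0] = 'skill'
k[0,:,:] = [['variation', 'ability', 'comparison'], ['singer', 'attention', 'theory']]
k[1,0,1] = 'organization'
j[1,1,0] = 'setting'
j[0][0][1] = 'concept'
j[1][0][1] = 'secretary'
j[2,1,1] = 'appearance'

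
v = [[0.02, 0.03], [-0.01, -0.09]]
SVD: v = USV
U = [[-0.34, 0.94],[0.94, 0.34]]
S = [0.1, 0.02]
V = [[-0.17,-0.99], [0.99,-0.17]]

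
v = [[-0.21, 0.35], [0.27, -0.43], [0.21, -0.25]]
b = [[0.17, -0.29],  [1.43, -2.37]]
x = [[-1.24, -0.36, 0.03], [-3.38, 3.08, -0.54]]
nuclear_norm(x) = 5.75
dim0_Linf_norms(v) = [0.27, 0.43]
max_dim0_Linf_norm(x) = 3.38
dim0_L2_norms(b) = [1.44, 2.39]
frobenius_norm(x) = 4.78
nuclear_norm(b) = 2.79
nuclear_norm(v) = 0.77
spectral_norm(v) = 0.73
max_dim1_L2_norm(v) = 0.51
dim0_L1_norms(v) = [0.69, 1.03]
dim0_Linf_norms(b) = [1.43, 2.37]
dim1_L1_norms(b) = [0.46, 3.8]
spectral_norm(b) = 2.79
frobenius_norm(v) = 0.73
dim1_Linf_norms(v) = [0.35, 0.43, 0.25]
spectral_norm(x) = 4.66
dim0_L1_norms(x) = [4.62, 3.44, 0.57]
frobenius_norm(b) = 2.79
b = x @ v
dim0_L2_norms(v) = [0.4, 0.61]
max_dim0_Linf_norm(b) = 2.37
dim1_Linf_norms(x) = [1.24, 3.38]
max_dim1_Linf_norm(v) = 0.43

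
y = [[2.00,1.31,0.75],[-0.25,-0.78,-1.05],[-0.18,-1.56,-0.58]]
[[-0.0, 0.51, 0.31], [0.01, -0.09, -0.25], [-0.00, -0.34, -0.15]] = y @ [[0.0, 0.14, 0.07], [0.01, 0.25, 0.01], [-0.02, -0.13, 0.21]]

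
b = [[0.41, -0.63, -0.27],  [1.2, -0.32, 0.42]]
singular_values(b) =[1.4, 0.62]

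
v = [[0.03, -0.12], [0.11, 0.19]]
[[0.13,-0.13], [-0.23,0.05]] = v @[[-0.19, -1.01], [-1.09, 0.86]]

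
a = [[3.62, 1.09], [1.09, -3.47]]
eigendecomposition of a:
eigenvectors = [[0.99, -0.15], [0.15, 0.99]]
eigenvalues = [3.78, -3.63]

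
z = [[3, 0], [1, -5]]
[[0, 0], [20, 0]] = z @ [[0, 0], [-4, 0]]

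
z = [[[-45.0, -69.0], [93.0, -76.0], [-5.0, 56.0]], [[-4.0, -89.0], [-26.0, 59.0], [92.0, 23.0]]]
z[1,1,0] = -26.0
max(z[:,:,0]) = 93.0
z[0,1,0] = 93.0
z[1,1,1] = 59.0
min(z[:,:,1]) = -89.0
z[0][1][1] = -76.0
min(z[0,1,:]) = -76.0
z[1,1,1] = 59.0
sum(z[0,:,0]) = 43.0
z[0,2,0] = -5.0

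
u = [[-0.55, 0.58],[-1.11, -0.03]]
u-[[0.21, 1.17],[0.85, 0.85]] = [[-0.76, -0.59], [-1.96, -0.88]]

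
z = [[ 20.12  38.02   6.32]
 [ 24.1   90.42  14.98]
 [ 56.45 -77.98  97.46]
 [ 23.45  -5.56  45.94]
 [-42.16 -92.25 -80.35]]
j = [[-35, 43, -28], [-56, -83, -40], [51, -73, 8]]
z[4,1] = -92.25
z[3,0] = 23.45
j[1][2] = -40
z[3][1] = -5.56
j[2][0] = 51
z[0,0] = 20.12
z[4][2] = -80.35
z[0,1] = 38.02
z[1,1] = 90.42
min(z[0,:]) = 6.32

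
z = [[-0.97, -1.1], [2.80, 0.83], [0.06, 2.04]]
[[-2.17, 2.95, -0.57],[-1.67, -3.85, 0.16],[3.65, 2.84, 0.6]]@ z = [[10.33, 3.67],[-9.15, -1.03],[4.45, -0.43]]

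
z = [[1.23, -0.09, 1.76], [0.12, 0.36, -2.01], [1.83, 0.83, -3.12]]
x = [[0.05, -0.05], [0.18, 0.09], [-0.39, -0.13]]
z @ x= [[-0.64, -0.3],  [0.85, 0.29],  [1.46, 0.39]]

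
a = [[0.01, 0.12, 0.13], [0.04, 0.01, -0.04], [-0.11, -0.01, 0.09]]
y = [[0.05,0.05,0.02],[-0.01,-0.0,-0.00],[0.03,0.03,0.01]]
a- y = [[-0.04, 0.07, 0.11],[0.05, 0.01, -0.04],[-0.14, -0.04, 0.08]]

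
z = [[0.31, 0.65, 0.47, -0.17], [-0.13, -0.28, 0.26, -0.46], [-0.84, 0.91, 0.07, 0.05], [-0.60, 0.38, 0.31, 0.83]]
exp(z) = [[1.18, 0.79, 0.58, -0.50], [-0.03, 0.71, 0.13, -0.61], [-1.02, 0.50, 0.92, -0.02], [-1.25, 0.36, 0.31, 2.30]]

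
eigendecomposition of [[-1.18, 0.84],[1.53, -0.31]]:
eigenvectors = [[-0.73, -0.45], [0.68, -0.89]]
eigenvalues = [-1.96, 0.47]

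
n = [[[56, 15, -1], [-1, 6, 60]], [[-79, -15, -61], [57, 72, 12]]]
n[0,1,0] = -1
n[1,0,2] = -61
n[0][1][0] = -1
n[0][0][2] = -1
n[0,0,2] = -1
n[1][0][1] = -15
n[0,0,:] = [56, 15, -1]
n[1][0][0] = -79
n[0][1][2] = 60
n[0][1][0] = -1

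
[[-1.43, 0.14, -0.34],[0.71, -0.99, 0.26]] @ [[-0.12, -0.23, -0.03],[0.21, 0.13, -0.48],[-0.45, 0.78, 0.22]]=[[0.35,0.08,-0.10], [-0.41,-0.09,0.51]]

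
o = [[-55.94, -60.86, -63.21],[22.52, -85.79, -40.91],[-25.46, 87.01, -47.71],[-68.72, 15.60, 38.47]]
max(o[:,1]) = 87.01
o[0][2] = -63.21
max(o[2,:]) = 87.01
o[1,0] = 22.52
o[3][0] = -68.72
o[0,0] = -55.94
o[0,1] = -60.86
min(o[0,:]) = -63.21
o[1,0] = 22.52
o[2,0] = -25.46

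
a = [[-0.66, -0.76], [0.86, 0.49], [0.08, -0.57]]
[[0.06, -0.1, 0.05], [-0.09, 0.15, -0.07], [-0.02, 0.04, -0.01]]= a@[[-0.12, 0.2, -0.08], [0.02, -0.04, -0.00]]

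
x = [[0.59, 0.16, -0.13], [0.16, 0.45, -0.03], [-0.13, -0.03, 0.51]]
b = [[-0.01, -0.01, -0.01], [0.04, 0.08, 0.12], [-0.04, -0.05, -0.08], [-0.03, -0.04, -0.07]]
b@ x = [[-0.01,  -0.01,  -0.0],[0.02,  0.04,  0.05],[-0.02,  -0.03,  -0.03],[-0.01,  -0.02,  -0.03]]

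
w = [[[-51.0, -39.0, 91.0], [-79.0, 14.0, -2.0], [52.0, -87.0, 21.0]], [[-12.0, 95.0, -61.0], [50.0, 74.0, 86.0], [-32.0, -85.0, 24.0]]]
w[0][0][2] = 91.0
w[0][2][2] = 21.0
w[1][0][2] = -61.0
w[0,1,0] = -79.0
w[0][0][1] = -39.0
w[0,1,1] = 14.0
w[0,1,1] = 14.0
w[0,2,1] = -87.0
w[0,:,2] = [91.0, -2.0, 21.0]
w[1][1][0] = 50.0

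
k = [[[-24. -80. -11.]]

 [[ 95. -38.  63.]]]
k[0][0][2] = -11.0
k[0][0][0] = -24.0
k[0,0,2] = -11.0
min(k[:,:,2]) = -11.0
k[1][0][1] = -38.0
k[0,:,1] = [-80.0]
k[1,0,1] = -38.0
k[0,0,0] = -24.0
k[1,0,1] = -38.0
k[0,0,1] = -80.0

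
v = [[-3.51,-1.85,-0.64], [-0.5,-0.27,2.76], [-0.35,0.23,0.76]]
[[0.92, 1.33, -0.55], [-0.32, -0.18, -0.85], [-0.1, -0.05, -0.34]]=v@[[-0.16, -0.26, 0.29], [-0.14, -0.18, -0.16], [-0.16, -0.13, -0.27]]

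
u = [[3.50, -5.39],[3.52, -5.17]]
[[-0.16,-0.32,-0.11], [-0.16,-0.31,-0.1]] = u @ [[0.0, 0.0, 0.0], [0.03, 0.06, 0.02]]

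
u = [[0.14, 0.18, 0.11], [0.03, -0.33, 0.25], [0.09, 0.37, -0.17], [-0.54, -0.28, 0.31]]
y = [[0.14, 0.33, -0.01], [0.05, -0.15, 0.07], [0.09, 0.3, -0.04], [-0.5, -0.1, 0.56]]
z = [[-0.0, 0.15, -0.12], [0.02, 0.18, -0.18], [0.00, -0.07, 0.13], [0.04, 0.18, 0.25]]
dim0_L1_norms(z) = [0.06, 0.58, 0.68]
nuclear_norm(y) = 1.34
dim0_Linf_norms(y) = [0.5, 0.33, 0.56]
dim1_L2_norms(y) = [0.36, 0.17, 0.32, 0.76]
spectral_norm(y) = 0.79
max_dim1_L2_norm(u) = 0.68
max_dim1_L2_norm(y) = 0.76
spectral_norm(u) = 0.83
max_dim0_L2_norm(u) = 0.6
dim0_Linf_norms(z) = [0.04, 0.18, 0.25]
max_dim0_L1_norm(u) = 1.16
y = z + u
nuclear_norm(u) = 1.43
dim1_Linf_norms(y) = [0.33, 0.15, 0.3, 0.56]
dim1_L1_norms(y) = [0.48, 0.27, 0.43, 1.16]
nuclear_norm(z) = 0.67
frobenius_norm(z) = 0.47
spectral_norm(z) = 0.36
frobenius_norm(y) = 0.91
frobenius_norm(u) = 0.94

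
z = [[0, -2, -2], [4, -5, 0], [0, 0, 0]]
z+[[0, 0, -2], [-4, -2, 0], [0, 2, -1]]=[[0, -2, -4], [0, -7, 0], [0, 2, -1]]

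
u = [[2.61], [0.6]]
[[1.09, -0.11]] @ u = [[2.78]]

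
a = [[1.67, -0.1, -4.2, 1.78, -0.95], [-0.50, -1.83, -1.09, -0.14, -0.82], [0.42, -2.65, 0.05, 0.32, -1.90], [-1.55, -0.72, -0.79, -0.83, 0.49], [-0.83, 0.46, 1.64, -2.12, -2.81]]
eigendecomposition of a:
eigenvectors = [[-0.77+0.00j, -0.77-0.00j, (-0.31+0j), (0.22+0j), (0.64+0j)], [(0.01-0.16j), (0.01+0.16j), (-0.61+0j), (-0.51+0j), -0.15+0.00j], [-0.12+0.19j, -0.12-0.19j, -0.51+0.00j, -0.21+0.00j, -0.11+0.00j], [0.28-0.42j, 0.28+0.42j, (-0.47+0j), -0.65+0.00j, -0.70+0.00j], [(0.13+0.25j), (0.13-0.25j), (-0.23+0j), 0.47+0.00j, 0.24+0.00j]]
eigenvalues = [(0.5+2.3j), (0.5-2.3j), (-3.41+0j), (-1.48+0j), (0.14+0j)]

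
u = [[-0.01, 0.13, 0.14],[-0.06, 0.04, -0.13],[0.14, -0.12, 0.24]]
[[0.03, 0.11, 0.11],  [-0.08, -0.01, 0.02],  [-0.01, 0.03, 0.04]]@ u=[[0.01, -0.0, 0.02], [0.0, -0.01, -0.01], [0.0, -0.0, 0.0]]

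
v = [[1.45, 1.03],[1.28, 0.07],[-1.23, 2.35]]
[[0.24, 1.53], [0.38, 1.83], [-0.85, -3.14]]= v @ [[0.31, 1.46],[-0.2, -0.57]]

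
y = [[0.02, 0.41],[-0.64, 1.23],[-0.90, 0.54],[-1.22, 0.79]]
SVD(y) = [[0.12, -0.47], [0.6, -0.67], [0.46, 0.37], [0.64, 0.44]] @ diag([2.209536069852321, 0.6504232130094665]) @ [[-0.72, 0.7], [-0.7, -0.72]]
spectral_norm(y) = 2.21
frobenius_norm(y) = 2.30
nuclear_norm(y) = 2.86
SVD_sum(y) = [[-0.19, 0.19], [-0.94, 0.92], [-0.73, 0.71], [-1.02, 0.99]] + [[0.21, 0.22], [0.3, 0.31], [-0.17, -0.17], [-0.20, -0.2]]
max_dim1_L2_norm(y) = 1.45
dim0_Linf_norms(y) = [1.22, 1.23]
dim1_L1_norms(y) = [0.43, 1.87, 1.44, 2.01]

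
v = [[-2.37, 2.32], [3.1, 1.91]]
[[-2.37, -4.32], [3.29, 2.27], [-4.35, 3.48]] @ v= [[-7.78, -13.75], [-0.76, 11.97], [21.1, -3.45]]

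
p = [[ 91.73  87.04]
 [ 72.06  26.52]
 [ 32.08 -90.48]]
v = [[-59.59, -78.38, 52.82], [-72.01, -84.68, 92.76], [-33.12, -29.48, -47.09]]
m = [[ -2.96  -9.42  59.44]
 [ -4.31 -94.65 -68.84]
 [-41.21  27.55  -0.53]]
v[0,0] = -59.59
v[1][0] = -72.01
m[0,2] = 59.44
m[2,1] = 27.55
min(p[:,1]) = -90.48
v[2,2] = -47.09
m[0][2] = 59.44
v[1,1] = -84.68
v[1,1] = -84.68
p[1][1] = 26.52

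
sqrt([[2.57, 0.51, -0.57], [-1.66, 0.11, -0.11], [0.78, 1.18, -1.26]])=[[1.66-0.12j, 0.25-0.16j, -0.28+0.17j],[-1.32-0.19j, -0.20-0.26j, (0.22+0.42j)],[-0.08-0.88j, (-0.01-1.19j), (0.01+1.39j)]]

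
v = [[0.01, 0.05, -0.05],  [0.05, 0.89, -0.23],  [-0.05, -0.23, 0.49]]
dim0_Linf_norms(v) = [0.05, 0.89, 0.49]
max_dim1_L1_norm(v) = 1.17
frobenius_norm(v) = 1.07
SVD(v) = [[0.07, 0.06, -1.00], [0.91, -0.42, 0.03], [-0.42, -0.91, -0.09]] @ diag([0.9992337502559401, 0.3868025353035871, 0.003963714440472285]) @ [[0.07, 0.91, -0.42], [0.06, -0.42, -0.91], [-1.00, 0.03, -0.09]]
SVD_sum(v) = [[0.0, 0.06, -0.03], [0.06, 0.82, -0.38], [-0.03, -0.38, 0.17]] + [[0.00,-0.01,-0.02], [-0.01,0.07,0.15], [-0.02,0.15,0.32]] + [[0.00, -0.00, 0.0], [-0.0, 0.00, -0.0], [0.00, -0.0, 0.00]]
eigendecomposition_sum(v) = [[0.0, -0.0, 0.00], [-0.0, 0.00, -0.00], [0.0, -0.0, 0.00]] + [[0.00, 0.06, -0.03], [0.06, 0.82, -0.38], [-0.03, -0.38, 0.17]] + [[0.0, -0.01, -0.02],[-0.01, 0.07, 0.15],[-0.02, 0.15, 0.32]]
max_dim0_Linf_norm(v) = 0.89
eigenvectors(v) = [[-1.00, 0.07, -0.06], [0.03, 0.91, 0.42], [-0.09, -0.42, 0.91]]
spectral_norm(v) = 1.00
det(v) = 0.00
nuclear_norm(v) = 1.39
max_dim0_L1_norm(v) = 1.17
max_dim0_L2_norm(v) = 0.92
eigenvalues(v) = [0.0, 1.0, 0.39]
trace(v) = 1.39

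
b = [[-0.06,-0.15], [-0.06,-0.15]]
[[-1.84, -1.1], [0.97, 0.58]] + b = [[-1.90, -1.25], [0.91, 0.43]]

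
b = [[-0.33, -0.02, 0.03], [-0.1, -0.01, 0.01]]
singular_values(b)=[0.35, 0.0]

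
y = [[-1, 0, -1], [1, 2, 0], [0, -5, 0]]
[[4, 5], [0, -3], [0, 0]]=y @ [[0, -3], [0, 0], [-4, -2]]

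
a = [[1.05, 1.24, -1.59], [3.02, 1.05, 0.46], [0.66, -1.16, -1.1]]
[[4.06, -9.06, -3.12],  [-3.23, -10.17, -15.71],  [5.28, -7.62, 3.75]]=a @ [[-0.10, -4.19, -3.81], [-1.22, 0.81, -2.8], [-3.57, 3.56, -2.74]]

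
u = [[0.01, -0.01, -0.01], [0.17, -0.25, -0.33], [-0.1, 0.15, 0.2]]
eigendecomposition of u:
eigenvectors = [[0.06, 0.41, 0.61], [0.86, 0.82, -0.44], [-0.50, -0.41, 0.66]]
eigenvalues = [-0.05, -0.0, 0.01]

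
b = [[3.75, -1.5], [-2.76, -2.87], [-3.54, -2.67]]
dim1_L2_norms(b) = [4.04, 3.98, 4.43]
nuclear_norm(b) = 9.74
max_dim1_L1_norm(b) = 6.21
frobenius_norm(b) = 7.20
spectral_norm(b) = 6.35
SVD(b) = [[-0.42, -0.9], [0.59, -0.38], [0.69, -0.22]] @ diag([6.347974278084879, 3.3956917652773995]) @ [[-0.89, -0.46], [-0.46, 0.89]]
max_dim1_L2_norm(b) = 4.43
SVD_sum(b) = [[2.34,1.21],  [-3.35,-1.73],  [-3.88,-2.01]] + [[1.41, -2.71], [0.59, -1.14], [0.34, -0.66]]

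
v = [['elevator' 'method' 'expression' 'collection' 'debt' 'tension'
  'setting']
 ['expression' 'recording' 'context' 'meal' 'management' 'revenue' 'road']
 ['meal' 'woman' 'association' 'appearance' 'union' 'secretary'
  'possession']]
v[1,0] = 'expression'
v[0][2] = 'expression'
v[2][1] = 'woman'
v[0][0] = 'elevator'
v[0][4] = 'debt'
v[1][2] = 'context'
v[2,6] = 'possession'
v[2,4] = 'union'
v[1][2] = 'context'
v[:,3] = ['collection', 'meal', 'appearance']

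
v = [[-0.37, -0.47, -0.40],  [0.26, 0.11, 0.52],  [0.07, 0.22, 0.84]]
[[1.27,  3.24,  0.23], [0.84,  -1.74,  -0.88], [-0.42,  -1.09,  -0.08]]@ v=[[0.39, -0.19, 1.37], [-0.82, -0.78, -1.98], [-0.13, 0.06, -0.47]]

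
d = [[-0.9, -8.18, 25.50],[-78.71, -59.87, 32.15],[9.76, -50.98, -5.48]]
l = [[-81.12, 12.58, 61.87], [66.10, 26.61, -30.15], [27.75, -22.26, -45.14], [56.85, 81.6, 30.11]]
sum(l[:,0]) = 69.57999999999998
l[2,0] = 27.75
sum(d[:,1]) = -119.03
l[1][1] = 26.61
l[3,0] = 56.85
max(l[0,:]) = 61.87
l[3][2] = 30.11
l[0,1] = 12.58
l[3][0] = 56.85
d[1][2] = 32.15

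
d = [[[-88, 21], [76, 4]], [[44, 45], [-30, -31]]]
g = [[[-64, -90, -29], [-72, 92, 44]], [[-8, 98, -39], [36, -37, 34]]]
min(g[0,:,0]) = -72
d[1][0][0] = 44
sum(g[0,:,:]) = -119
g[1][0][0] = -8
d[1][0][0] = 44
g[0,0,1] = -90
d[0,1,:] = [76, 4]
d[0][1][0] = 76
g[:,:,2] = [[-29, 44], [-39, 34]]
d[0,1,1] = 4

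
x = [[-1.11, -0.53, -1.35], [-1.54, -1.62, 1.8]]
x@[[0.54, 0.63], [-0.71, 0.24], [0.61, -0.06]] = [[-1.05, -0.75], [1.42, -1.47]]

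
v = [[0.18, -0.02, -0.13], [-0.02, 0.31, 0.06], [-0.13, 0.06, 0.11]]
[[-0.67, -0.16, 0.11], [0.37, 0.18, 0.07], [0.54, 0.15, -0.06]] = v@[[-2.66, -0.29, 1.55], [0.75, 0.4, 0.09], [1.38, 0.78, 1.26]]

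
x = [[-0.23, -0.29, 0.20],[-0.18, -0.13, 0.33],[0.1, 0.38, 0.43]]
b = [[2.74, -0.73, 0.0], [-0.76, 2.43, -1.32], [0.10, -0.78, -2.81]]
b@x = [[-0.50,-0.7,0.31], [-0.39,-0.6,0.08], [-0.16,-1.0,-1.45]]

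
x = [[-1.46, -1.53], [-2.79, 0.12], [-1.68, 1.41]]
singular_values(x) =[3.57, 2.08]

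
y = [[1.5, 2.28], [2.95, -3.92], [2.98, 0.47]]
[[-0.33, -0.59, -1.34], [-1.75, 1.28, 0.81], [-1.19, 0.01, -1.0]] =y@ [[-0.42, 0.05, -0.27], [0.13, -0.29, -0.41]]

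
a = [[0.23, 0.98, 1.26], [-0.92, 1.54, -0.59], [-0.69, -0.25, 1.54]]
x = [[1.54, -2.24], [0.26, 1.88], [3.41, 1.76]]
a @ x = [[4.91, 3.54], [-3.03, 3.92], [4.12, 3.79]]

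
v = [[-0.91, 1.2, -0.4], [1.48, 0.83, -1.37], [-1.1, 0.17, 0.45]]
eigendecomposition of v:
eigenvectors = [[-0.84,  0.41,  0.39], [0.24,  0.88,  0.54], [-0.49,  -0.22,  0.75]]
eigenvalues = [-1.49, 1.86, 0.0]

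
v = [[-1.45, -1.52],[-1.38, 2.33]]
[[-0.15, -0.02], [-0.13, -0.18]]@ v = [[0.25, 0.18], [0.44, -0.22]]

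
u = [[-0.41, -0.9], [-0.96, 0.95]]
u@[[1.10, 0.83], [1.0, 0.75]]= [[-1.35, -1.02], [-0.11, -0.08]]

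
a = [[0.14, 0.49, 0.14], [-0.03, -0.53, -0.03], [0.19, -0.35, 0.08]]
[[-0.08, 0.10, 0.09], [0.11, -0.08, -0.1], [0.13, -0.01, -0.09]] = a@[[0.25, 0.08, -0.15], [-0.23, 0.13, 0.2], [0.01, 0.21, 0.09]]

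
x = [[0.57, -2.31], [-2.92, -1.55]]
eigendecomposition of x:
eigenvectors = [[0.8, 0.51], [-0.60, 0.86]]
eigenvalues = [2.32, -3.3]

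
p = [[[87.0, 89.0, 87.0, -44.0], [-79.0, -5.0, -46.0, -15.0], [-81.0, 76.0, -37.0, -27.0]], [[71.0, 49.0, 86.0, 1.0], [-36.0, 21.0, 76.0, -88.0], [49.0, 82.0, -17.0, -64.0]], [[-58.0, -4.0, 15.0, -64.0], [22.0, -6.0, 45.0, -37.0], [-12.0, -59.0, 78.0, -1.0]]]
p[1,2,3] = -64.0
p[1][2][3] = -64.0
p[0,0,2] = 87.0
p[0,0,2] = 87.0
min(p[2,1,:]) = -37.0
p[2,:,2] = [15.0, 45.0, 78.0]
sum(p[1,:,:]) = 230.0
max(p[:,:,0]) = 87.0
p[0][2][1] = 76.0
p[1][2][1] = 82.0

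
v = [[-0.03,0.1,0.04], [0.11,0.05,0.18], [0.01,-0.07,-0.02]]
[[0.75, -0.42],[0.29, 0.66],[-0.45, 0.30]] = v@ [[-4.76,2.43], [4.85,-4.91], [3.16,3.52]]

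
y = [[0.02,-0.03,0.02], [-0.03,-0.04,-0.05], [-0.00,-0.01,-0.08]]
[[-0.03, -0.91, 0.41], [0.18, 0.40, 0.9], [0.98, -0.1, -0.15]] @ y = [[0.03, 0.03, 0.01], [-0.01, -0.03, -0.09], [0.02, -0.02, 0.04]]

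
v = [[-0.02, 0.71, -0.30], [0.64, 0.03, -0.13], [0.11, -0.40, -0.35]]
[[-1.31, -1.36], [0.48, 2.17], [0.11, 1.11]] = v @ [[1.09, 3.47], [-1.22, -1.82], [1.42, -0.0]]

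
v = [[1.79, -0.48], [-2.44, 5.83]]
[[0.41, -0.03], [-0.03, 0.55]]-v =[[-1.38, 0.45], [2.41, -5.28]]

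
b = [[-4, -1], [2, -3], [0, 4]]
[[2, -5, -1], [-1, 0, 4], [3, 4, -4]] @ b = [[-18, 9], [4, 17], [-4, -31]]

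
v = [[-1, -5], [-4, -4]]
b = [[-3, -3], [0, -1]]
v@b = [[3, 8], [12, 16]]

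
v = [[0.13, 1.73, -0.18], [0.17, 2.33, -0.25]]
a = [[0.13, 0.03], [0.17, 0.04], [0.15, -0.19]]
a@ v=[[0.02, 0.29, -0.03], [0.03, 0.39, -0.04], [-0.01, -0.18, 0.02]]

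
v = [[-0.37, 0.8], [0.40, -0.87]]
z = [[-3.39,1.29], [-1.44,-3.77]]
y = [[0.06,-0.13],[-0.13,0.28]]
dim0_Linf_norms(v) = [0.4, 0.87]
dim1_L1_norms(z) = [4.68, 5.21]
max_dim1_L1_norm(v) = 1.27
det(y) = -0.00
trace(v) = -1.24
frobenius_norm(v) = 1.30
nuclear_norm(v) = 1.30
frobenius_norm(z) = 5.43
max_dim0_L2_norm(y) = 0.31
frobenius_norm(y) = 0.34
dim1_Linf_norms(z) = [3.39, 3.77]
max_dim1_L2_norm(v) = 0.96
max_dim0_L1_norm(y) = 0.41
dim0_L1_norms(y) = [0.19, 0.41]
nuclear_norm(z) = 7.66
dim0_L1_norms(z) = [4.83, 5.06]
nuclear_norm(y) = 0.34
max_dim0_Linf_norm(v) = 0.87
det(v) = 0.00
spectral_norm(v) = 1.30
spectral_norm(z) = 4.04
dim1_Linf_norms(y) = [0.13, 0.28]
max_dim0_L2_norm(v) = 1.18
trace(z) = -7.16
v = z @ y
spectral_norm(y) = 0.34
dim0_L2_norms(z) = [3.68, 3.98]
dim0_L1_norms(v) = [0.77, 1.67]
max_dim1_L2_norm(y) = 0.31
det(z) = 14.64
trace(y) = 0.34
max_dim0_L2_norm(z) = 3.98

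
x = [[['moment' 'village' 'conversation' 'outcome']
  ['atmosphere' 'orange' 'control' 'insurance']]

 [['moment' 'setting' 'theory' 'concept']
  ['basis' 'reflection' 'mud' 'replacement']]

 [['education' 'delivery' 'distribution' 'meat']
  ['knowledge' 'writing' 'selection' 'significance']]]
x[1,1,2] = 'mud'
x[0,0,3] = 'outcome'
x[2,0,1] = 'delivery'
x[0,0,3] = 'outcome'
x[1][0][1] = 'setting'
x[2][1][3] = 'significance'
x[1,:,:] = [['moment', 'setting', 'theory', 'concept'], ['basis', 'reflection', 'mud', 'replacement']]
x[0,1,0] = 'atmosphere'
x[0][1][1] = 'orange'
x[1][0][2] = 'theory'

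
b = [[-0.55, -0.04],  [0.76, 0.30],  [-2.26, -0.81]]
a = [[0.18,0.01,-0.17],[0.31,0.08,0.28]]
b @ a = [[-0.11, -0.01, 0.08], [0.23, 0.03, -0.05], [-0.66, -0.09, 0.16]]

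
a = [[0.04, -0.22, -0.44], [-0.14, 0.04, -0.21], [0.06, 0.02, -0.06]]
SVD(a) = [[-0.93, 0.34, -0.13], [-0.35, -0.93, 0.08], [-0.09, 0.12, 0.99]] @ diag([0.5245643402904172, 0.19099349984256178, 0.06966875851893022]) @ [[0.01, 0.36, 0.93], [0.79, -0.57, 0.21], [0.61, 0.74, -0.29]]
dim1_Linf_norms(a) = [0.44, 0.21, 0.06]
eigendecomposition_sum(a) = [[(0.09-0j), (-0.12+0j), (-0.05+0j)], [-0.09+0.00j, 0.13+0.00j, (0.05-0j)], [0.01-0.00j, -0.02+0.00j, (-0.01+0j)]] + [[-0.02+0.05j, -0.05+0.03j, -0.20-0.09j], [(-0.03+0.03j), -0.04+0.02j, (-0.13-0.1j)], [(0.02+0.01j), (0.02+0.02j), -0.03+0.10j]] + [[(-0.02-0.05j), -0.05-0.03j, (-0.2+0.09j)],[-0.03-0.03j, -0.04-0.02j, (-0.13+0.1j)],[0.02-0.01j, 0.02-0.02j, (-0.03-0.1j)]]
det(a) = 0.01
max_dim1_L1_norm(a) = 0.7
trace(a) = 0.02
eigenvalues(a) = [(0.2+0j), (-0.09+0.16j), (-0.09-0.16j)]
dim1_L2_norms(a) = [0.49, 0.26, 0.09]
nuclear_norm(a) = 0.79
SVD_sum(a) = [[-0.01, -0.18, -0.46],[-0.0, -0.07, -0.17],[-0.0, -0.02, -0.04]] + [[0.05,-0.04,0.01], [-0.14,0.10,-0.04], [0.02,-0.01,0.0]] + [[-0.01, -0.01, 0.0],[0.0, 0.00, -0.00],[0.04, 0.05, -0.02]]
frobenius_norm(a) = 0.56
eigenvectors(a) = [[(0.69+0j), 0.75+0.00j, 0.75-0.00j], [-0.72+0.00j, (0.55+0.13j), 0.55-0.13j], [(0.1+0j), (-0.05-0.34j), (-0.05+0.34j)]]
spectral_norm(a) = 0.52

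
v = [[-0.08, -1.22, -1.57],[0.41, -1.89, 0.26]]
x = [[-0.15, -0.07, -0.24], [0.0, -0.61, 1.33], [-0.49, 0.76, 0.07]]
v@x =[[0.78, -0.44, -1.71], [-0.19, 1.32, -2.59]]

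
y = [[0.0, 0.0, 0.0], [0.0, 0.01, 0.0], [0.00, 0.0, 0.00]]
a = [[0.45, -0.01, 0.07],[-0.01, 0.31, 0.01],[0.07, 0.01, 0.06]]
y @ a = [[0.0, 0.00, 0.0], [-0.00, 0.00, 0.00], [0.0, 0.00, 0.00]]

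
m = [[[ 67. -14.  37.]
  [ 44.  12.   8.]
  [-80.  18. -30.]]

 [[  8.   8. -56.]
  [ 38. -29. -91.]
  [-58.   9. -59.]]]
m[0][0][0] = 67.0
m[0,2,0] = -80.0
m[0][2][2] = -30.0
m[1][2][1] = 9.0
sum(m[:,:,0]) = 19.0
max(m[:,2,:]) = 18.0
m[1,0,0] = 8.0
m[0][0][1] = -14.0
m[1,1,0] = 38.0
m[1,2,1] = 9.0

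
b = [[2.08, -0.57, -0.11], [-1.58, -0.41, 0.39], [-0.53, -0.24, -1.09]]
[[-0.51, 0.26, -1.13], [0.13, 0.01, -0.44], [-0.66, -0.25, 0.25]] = b@[[-0.08, 0.09, -0.19], [0.5, -0.17, 1.38], [0.53, 0.22, -0.44]]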